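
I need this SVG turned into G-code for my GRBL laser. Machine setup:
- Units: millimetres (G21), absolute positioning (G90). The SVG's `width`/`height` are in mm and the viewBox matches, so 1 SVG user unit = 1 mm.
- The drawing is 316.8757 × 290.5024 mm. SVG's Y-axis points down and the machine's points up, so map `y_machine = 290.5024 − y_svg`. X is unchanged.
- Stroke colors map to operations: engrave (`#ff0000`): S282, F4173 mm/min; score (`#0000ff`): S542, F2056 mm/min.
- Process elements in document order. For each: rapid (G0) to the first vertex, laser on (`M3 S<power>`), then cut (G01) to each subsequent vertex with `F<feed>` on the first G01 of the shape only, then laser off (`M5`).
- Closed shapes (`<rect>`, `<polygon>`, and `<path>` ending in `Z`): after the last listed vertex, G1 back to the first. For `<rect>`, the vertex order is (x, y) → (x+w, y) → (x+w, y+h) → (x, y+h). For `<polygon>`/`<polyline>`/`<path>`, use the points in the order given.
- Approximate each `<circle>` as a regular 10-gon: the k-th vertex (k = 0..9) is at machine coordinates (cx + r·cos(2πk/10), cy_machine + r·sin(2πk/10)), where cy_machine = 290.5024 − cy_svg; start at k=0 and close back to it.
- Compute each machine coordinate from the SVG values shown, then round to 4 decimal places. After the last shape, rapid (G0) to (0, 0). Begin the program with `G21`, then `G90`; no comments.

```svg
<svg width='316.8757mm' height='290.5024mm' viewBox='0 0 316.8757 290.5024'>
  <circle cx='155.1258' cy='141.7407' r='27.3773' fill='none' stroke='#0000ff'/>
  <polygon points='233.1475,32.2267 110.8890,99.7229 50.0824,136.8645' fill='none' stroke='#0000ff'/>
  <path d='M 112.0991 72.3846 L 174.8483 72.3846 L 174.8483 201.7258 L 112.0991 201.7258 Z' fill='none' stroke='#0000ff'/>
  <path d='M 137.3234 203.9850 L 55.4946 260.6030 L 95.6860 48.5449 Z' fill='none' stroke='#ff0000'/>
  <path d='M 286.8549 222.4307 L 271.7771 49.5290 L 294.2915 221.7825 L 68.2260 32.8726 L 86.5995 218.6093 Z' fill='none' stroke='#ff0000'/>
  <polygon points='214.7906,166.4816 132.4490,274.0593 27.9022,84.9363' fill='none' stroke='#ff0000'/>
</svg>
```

G21
G90
G0 X182.5031 Y148.7617
M3 S542
G01 X177.2745 Y164.8537 F2056
G01 X163.5859 Y174.7991
G01 X146.6657 Y174.7991
G01 X132.9771 Y164.8537
G01 X127.7485 Y148.7617
G01 X132.9771 Y132.6697
G01 X146.6657 Y122.7243
G01 X163.5859 Y122.7243
G01 X177.2745 Y132.6697
G01 X182.5031 Y148.7617
M5
G0 X233.1475 Y258.2757
M3 S542
G01 X110.8890 Y190.7795 F2056
G01 X50.0824 Y153.6379
G01 X233.1475 Y258.2757
M5
G0 X112.0991 Y218.1178
M3 S542
G01 X174.8483 Y218.1178 F2056
G01 X174.8483 Y88.7766
G01 X112.0991 Y88.7766
G01 X112.0991 Y218.1178
M5
G0 X137.3234 Y86.5174
M3 S282
G01 X55.4946 Y29.8994 F4173
G01 X95.6860 Y241.9575
G01 X137.3234 Y86.5174
M5
G0 X286.8549 Y68.0717
M3 S282
G01 X271.7771 Y240.9734 F4173
G01 X294.2915 Y68.7199
G01 X68.2260 Y257.6298
G01 X86.5995 Y71.8931
G01 X286.8549 Y68.0717
M5
G0 X214.7906 Y124.0208
M3 S282
G01 X132.4490 Y16.4431 F4173
G01 X27.9022 Y205.5661
G01 X214.7906 Y124.0208
M5
G0 X0.0000 Y0.0000

1 u = 1 mm; y_m = 290.5024 − y.

[1] `<circle>` circle, #0000ff→score S542 F2056: (182.5031,148.7617) → (177.2745,164.8537) → (163.5859,174.7991) → (146.6657,174.7991) → (132.9771,164.8537) → (127.7485,148.7617) → (132.9771,132.6697) → (146.6657,122.7243) → (163.5859,122.7243) → (177.2745,132.6697) → (182.5031,148.7617) (closed)

[2] `<polygon>` closed polygon, #0000ff→score S542 F2056: (233.1475,258.2757) → (110.8890,190.7795) → (50.0824,153.6379) → (233.1475,258.2757) (closed)

[3] `<path>` rectangle, #0000ff→score S542 F2056: (112.0991,218.1178) → (174.8483,218.1178) → (174.8483,88.7766) → (112.0991,88.7766) → (112.0991,218.1178) (closed)

[4] `<path>` closed polygon, #ff0000→engrave S282 F4173: (137.3234,86.5174) → (55.4946,29.8994) → (95.6860,241.9575) → (137.3234,86.5174) (closed)

[5] `<path>` closed polygon, #ff0000→engrave S282 F4173: (286.8549,68.0717) → (271.7771,240.9734) → (294.2915,68.7199) → (68.2260,257.6298) → (86.5995,71.8931) → (286.8549,68.0717) (closed)

[6] `<polygon>` closed polygon, #ff0000→engrave S282 F4173: (214.7906,124.0208) → (132.4490,16.4431) → (27.9022,205.5661) → (214.7906,124.0208) (closed)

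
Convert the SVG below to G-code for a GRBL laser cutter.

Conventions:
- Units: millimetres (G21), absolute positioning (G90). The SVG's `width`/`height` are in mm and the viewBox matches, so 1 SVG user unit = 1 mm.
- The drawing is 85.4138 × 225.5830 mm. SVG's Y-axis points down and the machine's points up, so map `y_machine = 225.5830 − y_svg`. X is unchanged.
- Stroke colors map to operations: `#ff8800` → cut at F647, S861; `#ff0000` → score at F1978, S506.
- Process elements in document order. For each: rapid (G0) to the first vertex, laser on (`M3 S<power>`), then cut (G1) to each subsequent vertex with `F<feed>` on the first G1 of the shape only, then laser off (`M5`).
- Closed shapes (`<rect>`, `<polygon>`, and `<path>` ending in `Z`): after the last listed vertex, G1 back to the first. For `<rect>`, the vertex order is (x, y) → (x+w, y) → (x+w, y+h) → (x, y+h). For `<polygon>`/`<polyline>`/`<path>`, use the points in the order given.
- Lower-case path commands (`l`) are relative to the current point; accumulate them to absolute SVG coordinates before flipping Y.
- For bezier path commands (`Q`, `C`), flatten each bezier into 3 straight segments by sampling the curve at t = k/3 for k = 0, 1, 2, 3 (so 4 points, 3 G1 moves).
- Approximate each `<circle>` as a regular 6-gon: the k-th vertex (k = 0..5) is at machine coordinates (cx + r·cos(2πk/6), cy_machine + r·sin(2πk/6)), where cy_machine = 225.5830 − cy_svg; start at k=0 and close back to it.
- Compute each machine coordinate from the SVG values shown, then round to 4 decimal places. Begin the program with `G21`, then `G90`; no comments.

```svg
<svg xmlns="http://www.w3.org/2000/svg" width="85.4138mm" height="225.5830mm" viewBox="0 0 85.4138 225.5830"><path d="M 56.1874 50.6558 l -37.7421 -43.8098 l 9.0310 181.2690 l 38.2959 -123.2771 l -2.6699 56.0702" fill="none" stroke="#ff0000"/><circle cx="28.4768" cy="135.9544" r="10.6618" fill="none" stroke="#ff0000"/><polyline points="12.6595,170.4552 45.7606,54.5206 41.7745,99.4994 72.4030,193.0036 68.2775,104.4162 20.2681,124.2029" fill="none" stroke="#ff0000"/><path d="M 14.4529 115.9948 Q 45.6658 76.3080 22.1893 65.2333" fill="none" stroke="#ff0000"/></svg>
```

G21
G90
G0 X56.1874 Y174.9272
M3 S506
G1 X18.4453 Y218.7370 F1978
G1 X27.4763 Y37.4680
G1 X65.7722 Y160.7451
G1 X63.1023 Y104.6749
M5
G0 X39.1386 Y89.6286
M3 S506
G1 X33.8077 Y98.8620 F1978
G1 X23.1459 Y98.8620
G1 X17.8150 Y89.6286
G1 X23.1459 Y80.3952
G1 X33.8077 Y80.3952
G1 X39.1386 Y89.6286
M5
G0 X12.6595 Y55.1278
M3 S506
G1 X45.7606 Y171.0624 F1978
G1 X41.7745 Y126.0836
G1 X72.4030 Y32.5794
G1 X68.2775 Y121.1668
G1 X20.2681 Y101.3801
M5
G0 X14.4529 Y109.5882
M3 S506
G1 X29.1849 Y132.8669 F1978
G1 X31.7637 Y149.7874
G1 X22.1893 Y160.3497
M5

viewBox `0 0 85.4138 225.5830` with mm width/height → 1 unit = 1 mm. Flip: y_m = 225.5830 − y_svg.

**Shape 1** — `<path>` open polyline, stroke `#ff0000` → score (S506, F1978). Machine vertices: (56.1874,174.9272) → (18.4453,218.7370) → (27.4763,37.4680) → (65.7722,160.7451) → (63.1023,104.6749). Open path.

**Shape 2** — `<circle>` circle, stroke `#ff0000` → score (S506, F1978). Machine vertices: (39.1386,89.6286) → (33.8077,98.8620) → (23.1459,98.8620) → (17.8150,89.6286) → (23.1459,80.3952) → (33.8077,80.3952) → (39.1386,89.6286). Closed: final G1 returns to the first vertex.

**Shape 3** — `<polyline>` open polyline, stroke `#ff0000` → score (S506, F1978). Machine vertices: (12.6595,55.1278) → (45.7606,171.0624) → (41.7745,126.0836) → (72.4030,32.5794) → (68.2775,121.1668) → (20.2681,101.3801). Open path.

**Shape 4** — `<path>` quadratic bezier, stroke `#ff0000` → score (S506, F1978). Control points (SVG): P0=(14.4529,115.9948), P1=(45.6658,76.3080), P2=(22.1893,65.2333); sampled at t=k/3. Machine vertices: (14.4529,109.5882) → (29.1849,132.8669) → (31.7637,149.7874) → (22.1893,160.3497). Open path.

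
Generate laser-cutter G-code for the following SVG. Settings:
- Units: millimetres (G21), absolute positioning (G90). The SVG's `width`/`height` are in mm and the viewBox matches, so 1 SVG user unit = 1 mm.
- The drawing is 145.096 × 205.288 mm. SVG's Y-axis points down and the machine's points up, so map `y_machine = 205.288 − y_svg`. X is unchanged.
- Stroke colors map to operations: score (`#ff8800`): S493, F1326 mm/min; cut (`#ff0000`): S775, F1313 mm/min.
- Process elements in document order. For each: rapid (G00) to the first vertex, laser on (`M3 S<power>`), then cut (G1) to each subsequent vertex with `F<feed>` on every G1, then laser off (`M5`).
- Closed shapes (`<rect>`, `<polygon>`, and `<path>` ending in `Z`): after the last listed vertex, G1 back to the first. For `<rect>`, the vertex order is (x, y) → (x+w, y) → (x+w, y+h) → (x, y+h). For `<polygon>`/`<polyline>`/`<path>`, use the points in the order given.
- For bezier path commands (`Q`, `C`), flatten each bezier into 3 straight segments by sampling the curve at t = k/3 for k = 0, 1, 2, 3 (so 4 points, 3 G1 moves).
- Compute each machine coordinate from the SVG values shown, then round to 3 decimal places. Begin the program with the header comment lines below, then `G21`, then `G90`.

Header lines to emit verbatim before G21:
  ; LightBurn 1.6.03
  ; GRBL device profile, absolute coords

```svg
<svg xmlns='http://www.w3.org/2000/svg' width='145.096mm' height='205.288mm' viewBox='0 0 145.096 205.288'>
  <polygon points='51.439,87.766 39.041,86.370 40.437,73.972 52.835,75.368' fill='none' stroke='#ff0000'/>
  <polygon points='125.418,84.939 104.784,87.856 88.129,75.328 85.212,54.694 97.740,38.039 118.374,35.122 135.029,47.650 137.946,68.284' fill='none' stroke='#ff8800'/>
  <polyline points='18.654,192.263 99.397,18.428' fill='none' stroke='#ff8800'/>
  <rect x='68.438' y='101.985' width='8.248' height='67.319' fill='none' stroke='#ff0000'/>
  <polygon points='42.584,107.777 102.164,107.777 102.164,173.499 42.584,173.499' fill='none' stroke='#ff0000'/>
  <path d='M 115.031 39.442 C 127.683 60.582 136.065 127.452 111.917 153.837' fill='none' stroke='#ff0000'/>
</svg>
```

; LightBurn 1.6.03
; GRBL device profile, absolute coords
G21
G90
G00 X51.439 Y117.522
M3 S775
G1 X39.041 Y118.918 F1313
G1 X40.437 Y131.316 F1313
G1 X52.835 Y129.920 F1313
G1 X51.439 Y117.522 F1313
M5
G00 X125.418 Y120.349
M3 S493
G1 X104.784 Y117.432 F1326
G1 X88.129 Y129.960 F1326
G1 X85.212 Y150.594 F1326
G1 X97.740 Y167.249 F1326
G1 X118.374 Y170.166 F1326
G1 X135.029 Y157.638 F1326
G1 X137.946 Y137.004 F1326
G1 X125.418 Y120.349 F1326
M5
G00 X18.654 Y13.025
M3 S493
G1 X99.397 Y186.860 F1326
M5
G00 X68.438 Y103.303
M3 S775
G1 X76.686 Y103.303 F1313
G1 X76.686 Y35.984 F1313
G1 X68.438 Y35.984 F1313
G1 X68.438 Y103.303 F1313
M5
G00 X42.584 Y97.511
M3 S775
G1 X102.164 Y97.511 F1313
G1 X102.164 Y31.789 F1313
G1 X42.584 Y31.789 F1313
G1 X42.584 Y97.511 F1313
M5
G00 X115.031 Y165.846
M3 S775
G1 X125.213 Y132.656 F1313
G1 X126.268 Y88.138 F1313
G1 X111.917 Y51.451 F1313
M5

viewBox `0 0 145.096 205.288` with mm width/height → 1 unit = 1 mm. Flip: y_m = 205.288 − y_svg.

**Shape 1** — `<polygon>` regular polygon, stroke `#ff0000` → cut (S775, F1313). Machine vertices: (51.439,117.522) → (39.041,118.918) → (40.437,131.316) → (52.835,129.920) → (51.439,117.522). Closed: final G1 returns to the first vertex.

**Shape 2** — `<polygon>` regular polygon, stroke `#ff8800` → score (S493, F1326). Machine vertices: (125.418,120.349) → (104.784,117.432) → (88.129,129.960) → (85.212,150.594) → (97.740,167.249) → (118.374,170.166) → (135.029,157.638) → (137.946,137.004) → (125.418,120.349). Closed: final G1 returns to the first vertex.

**Shape 3** — `<polyline>` line segment, stroke `#ff8800` → score (S493, F1326). Machine vertices: (18.654,13.025) → (99.397,186.860). Open path.

**Shape 4** — `<rect>` rectangle, stroke `#ff0000` → cut (S775, F1313). Machine vertices: (68.438,103.303) → (76.686,103.303) → (76.686,35.984) → (68.438,35.984) → (68.438,103.303). Closed: final G1 returns to the first vertex.

**Shape 5** — `<polygon>` rectangle, stroke `#ff0000` → cut (S775, F1313). Machine vertices: (42.584,97.511) → (102.164,97.511) → (102.164,31.789) → (42.584,31.789) → (42.584,97.511). Closed: final G1 returns to the first vertex.

**Shape 6** — `<path>` cubic bezier, stroke `#ff0000` → cut (S775, F1313). Control points (SVG): P0=(115.031,39.442), P1=(127.683,60.582), P2=(136.065,127.452), P3=(111.917,153.837); sampled at t=k/3. Machine vertices: (115.031,165.846) → (125.213,132.656) → (126.268,88.138) → (111.917,51.451). Open path.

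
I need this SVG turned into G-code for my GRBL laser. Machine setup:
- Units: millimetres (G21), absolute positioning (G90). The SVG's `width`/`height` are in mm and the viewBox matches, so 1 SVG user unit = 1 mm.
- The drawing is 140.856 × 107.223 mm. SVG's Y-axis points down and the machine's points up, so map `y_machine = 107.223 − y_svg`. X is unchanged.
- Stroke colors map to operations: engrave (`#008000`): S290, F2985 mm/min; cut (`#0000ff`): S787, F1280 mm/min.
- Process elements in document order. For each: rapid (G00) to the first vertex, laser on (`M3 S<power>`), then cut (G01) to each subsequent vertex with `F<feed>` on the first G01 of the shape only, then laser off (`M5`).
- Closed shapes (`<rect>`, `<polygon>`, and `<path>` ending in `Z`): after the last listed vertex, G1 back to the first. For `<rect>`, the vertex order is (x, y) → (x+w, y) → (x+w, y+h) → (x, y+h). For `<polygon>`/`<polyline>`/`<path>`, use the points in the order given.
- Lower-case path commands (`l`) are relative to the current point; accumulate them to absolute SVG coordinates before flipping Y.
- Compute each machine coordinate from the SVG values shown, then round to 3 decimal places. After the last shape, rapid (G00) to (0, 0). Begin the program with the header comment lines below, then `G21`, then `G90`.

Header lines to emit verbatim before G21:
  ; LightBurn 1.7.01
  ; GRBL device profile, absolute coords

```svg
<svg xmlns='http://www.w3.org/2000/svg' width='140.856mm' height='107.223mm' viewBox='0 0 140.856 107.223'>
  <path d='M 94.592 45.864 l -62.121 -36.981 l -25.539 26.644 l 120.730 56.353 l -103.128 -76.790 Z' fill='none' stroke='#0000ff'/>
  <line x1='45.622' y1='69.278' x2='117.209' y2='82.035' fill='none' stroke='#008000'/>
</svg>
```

; LightBurn 1.7.01
; GRBL device profile, absolute coords
G21
G90
G00 X94.592 Y61.359
M3 S787
G01 X32.471 Y98.340 F1280
G01 X6.932 Y71.696
G01 X127.662 Y15.343
G01 X24.534 Y92.133
G01 X94.592 Y61.359
M5
G00 X45.622 Y37.945
M3 S290
G01 X117.209 Y25.188 F2985
M5
G00 X0.000 Y0.000

1 u = 1 mm; y_m = 107.223 − y.

[1] `<path>` closed polygon, #0000ff→cut S787 F1280: (94.592,61.359) → (32.471,98.340) → (6.932,71.696) → (127.662,15.343) → (24.534,92.133) → (94.592,61.359) (closed)

[2] `<line>` line segment, #008000→engrave S290 F2985: (45.622,37.945) → (117.209,25.188)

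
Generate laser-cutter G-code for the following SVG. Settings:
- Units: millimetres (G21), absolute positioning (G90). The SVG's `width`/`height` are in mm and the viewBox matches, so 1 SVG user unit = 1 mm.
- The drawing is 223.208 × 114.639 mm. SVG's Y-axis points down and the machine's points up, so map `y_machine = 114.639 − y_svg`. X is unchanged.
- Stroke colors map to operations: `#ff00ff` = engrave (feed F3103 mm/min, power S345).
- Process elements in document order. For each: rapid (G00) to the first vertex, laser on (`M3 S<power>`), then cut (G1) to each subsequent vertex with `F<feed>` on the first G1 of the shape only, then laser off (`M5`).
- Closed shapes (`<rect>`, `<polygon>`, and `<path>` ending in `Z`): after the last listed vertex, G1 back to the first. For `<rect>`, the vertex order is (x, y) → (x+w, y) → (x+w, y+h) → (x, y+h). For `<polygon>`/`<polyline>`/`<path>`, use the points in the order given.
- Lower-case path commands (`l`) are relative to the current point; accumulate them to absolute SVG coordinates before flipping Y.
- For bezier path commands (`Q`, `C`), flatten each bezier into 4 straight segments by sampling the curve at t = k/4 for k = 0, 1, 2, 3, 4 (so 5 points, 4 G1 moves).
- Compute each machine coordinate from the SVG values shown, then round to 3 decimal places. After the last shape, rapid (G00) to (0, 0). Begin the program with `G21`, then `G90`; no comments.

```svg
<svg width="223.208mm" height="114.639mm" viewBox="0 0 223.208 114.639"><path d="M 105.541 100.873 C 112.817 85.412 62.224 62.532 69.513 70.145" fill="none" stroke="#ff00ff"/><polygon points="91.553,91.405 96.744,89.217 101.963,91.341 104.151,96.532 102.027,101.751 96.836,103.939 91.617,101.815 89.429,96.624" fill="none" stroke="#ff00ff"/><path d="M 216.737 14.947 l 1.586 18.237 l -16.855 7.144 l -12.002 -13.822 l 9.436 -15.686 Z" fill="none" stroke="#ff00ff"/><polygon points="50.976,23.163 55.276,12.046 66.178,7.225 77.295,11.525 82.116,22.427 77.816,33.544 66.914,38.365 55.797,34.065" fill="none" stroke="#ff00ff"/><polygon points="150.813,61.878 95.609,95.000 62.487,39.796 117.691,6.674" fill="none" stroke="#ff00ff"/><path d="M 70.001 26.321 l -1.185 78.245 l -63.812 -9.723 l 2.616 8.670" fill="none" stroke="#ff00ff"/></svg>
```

G21
G90
G00 X105.541 Y13.766
M3 S345
G1 X101.956 Y26.160 F3103
G1 X87.522 Y37.783
G1 X73.091 Y45.079
G1 X69.513 Y44.494
M5
G00 X91.553 Y23.234
M3 S345
G1 X96.744 Y25.422 F3103
G1 X101.963 Y23.298
G1 X104.151 Y18.107
G1 X102.027 Y12.888
G1 X96.836 Y10.700
G1 X91.617 Y12.824
G1 X89.429 Y18.015
G1 X91.553 Y23.234
M5
G00 X216.737 Y99.692
M3 S345
G1 X218.323 Y81.455 F3103
G1 X201.468 Y74.311
G1 X189.466 Y88.133
G1 X198.902 Y103.819
G1 X216.737 Y99.692
M5
G00 X50.976 Y91.476
M3 S345
G1 X55.276 Y102.593 F3103
G1 X66.178 Y107.414
G1 X77.295 Y103.114
G1 X82.116 Y92.212
G1 X77.816 Y81.095
G1 X66.914 Y76.274
G1 X55.797 Y80.574
G1 X50.976 Y91.476
M5
G00 X150.813 Y52.761
M3 S345
G1 X95.609 Y19.639 F3103
G1 X62.487 Y74.843
G1 X117.691 Y107.965
G1 X150.813 Y52.761
M5
G00 X70.001 Y88.318
M3 S345
G1 X68.816 Y10.073 F3103
G1 X5.004 Y19.796
G1 X7.620 Y11.126
M5
G00 X0.000 Y0.000

Since the viewBox matches the mm dimensions, user units are millimetres directly. The only transform is the Y-flip y_m = 114.639 − y_svg.

Shape 1 is a cubic bezier drawn with `<path>`. Its stroke #ff00ff means engrave at S345, F3103. After flipping Y the toolpath is (105.541,13.766) → (101.956,26.160) → (87.522,37.783) → (73.091,45.079) → (69.513,44.494).

Shape 2 is a regular polygon drawn with `<polygon>`. Its stroke #ff00ff means engrave at S345, F3103. After flipping Y the toolpath is (91.553,23.234) → (96.744,25.422) → (101.963,23.298) → (104.151,18.107) → (102.027,12.888) → (96.836,10.700) → (91.617,12.824) → (89.429,18.015) → (91.553,23.234), returning to the start.

Shape 3 is a regular polygon drawn with `<path>`. Its stroke #ff00ff means engrave at S345, F3103. After flipping Y the toolpath is (216.737,99.692) → (218.323,81.455) → (201.468,74.311) → (189.466,88.133) → (198.902,103.819) → (216.737,99.692), returning to the start.

Shape 4 is a regular polygon drawn with `<polygon>`. Its stroke #ff00ff means engrave at S345, F3103. After flipping Y the toolpath is (50.976,91.476) → (55.276,102.593) → (66.178,107.414) → (77.295,103.114) → (82.116,92.212) → (77.816,81.095) → (66.914,76.274) → (55.797,80.574) → (50.976,91.476), returning to the start.

Shape 5 is a regular polygon drawn with `<polygon>`. Its stroke #ff00ff means engrave at S345, F3103. After flipping Y the toolpath is (150.813,52.761) → (95.609,19.639) → (62.487,74.843) → (117.691,107.965) → (150.813,52.761), returning to the start.

Shape 6 is a open polyline drawn with `<path>`. Its stroke #ff00ff means engrave at S345, F3103. After flipping Y the toolpath is (70.001,88.318) → (68.816,10.073) → (5.004,19.796) → (7.620,11.126).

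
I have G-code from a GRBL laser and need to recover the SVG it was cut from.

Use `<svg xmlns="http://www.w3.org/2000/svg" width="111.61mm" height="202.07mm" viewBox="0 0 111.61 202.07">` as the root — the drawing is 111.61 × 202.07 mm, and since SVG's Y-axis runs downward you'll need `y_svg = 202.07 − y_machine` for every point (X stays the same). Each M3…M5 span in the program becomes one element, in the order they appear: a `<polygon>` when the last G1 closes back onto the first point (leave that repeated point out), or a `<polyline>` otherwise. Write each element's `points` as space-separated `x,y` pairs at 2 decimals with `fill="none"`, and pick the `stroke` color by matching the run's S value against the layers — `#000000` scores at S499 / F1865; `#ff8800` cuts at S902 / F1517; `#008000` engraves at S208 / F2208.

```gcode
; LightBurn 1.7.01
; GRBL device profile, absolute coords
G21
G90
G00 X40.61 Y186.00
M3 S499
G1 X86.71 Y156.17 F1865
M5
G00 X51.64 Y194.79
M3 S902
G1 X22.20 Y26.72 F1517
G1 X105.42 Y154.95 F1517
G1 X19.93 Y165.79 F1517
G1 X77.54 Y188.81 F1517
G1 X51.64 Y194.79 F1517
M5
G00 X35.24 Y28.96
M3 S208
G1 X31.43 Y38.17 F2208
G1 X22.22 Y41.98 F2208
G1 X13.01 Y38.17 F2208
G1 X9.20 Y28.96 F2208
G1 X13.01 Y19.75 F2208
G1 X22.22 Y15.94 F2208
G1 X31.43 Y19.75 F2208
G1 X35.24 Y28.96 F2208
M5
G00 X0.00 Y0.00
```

<svg xmlns="http://www.w3.org/2000/svg" width="111.61mm" height="202.07mm" viewBox="0 0 111.61 202.07">
  <polyline points="40.61,16.07 86.71,45.90" fill="none" stroke="#000000"/>
  <polygon points="51.64,7.28 22.20,175.35 105.42,47.12 19.93,36.28 77.54,13.26" fill="none" stroke="#ff8800"/>
  <polygon points="35.24,173.11 31.43,163.90 22.22,160.09 13.01,163.90 9.20,173.11 13.01,182.32 22.22,186.13 31.43,182.32" fill="none" stroke="#008000"/>
</svg>

Machine Y-up, SVG Y-down with viewBox height 202.07, so y_svg = 202.07 − y_machine; X carries over.

Run 1: power S499 maps to stroke `#000000` (score). The run is open, so emit a `<polyline>` with points (Y-flipped): 40.61,16.07 86.71,45.90.

Run 2: power S902 maps to stroke `#ff8800` (cut). The run returns to its start, so emit a `<polygon>` with points (Y-flipped): 51.64,7.28 22.20,175.35 105.42,47.12 19.93,36.28 77.54,13.26.

Run 3: S208 ⇒ engrave layer `#008000`. The run returns to its start, so emit a `<polygon>` with points (Y-flipped): 35.24,173.11 31.43,163.90 22.22,160.09 13.01,163.90 9.20,173.11 13.01,182.32 22.22,186.13 31.43,182.32.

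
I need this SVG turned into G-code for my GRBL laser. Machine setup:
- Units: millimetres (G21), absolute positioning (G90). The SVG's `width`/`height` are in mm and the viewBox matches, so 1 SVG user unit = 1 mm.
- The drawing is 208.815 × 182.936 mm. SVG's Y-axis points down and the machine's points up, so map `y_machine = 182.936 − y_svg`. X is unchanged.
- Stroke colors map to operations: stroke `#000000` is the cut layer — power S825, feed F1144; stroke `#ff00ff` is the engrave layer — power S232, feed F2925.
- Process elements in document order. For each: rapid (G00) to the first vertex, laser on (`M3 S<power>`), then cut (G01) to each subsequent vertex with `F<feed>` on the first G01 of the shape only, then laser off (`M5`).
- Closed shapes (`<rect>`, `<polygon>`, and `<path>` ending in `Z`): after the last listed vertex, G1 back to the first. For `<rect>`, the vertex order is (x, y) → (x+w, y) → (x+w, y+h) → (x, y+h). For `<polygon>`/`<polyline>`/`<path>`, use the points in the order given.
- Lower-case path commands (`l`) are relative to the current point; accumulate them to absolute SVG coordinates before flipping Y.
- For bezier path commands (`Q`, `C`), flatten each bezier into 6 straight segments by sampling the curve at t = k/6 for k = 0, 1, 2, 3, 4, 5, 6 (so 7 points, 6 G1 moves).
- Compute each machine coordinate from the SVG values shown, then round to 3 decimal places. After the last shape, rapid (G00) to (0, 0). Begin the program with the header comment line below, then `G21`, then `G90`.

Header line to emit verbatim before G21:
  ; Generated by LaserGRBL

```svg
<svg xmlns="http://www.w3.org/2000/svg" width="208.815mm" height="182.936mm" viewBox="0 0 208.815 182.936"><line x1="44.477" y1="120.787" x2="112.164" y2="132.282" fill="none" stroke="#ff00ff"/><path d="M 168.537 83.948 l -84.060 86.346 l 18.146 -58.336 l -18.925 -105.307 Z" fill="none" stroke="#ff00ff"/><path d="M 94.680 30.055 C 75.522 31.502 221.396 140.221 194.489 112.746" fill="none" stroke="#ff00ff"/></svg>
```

Since the viewBox matches the mm dimensions, user units are millimetres directly. The only transform is the Y-flip y_m = 182.936 − y_svg.

Shape 1 is a line segment drawn with `<line>`. Its stroke #ff00ff means engrave at S232, F2925. After flipping Y the toolpath is (44.477,62.149) → (112.164,50.654).

Shape 2 is a closed polygon drawn with `<path>`. Its stroke #ff00ff means engrave at S232, F2925. After flipping Y the toolpath is (168.537,98.988) → (84.477,12.642) → (102.623,70.978) → (83.698,176.285) → (168.537,98.988), returning to the start.

Shape 3 is a cubic bezier drawn with `<path>`. Its stroke #ff00ff means engrave at S232, F2925. After flipping Y the toolpath is (94.680,152.881) → (97.290,144.345) → (118.021,124.694) → (147.490,100.690) → (176.314,79.096) → (195.108,66.675) → (194.489,70.190).

; Generated by LaserGRBL
G21
G90
G00 X44.477 Y62.149
M3 S232
G01 X112.164 Y50.654 F2925
M5
G00 X168.537 Y98.988
M3 S232
G01 X84.477 Y12.642 F2925
G01 X102.623 Y70.978
G01 X83.698 Y176.285
G01 X168.537 Y98.988
M5
G00 X94.680 Y152.881
M3 S232
G01 X97.290 Y144.345 F2925
G01 X118.021 Y124.694
G01 X147.490 Y100.690
G01 X176.314 Y79.096
G01 X195.108 Y66.675
G01 X194.489 Y70.190
M5
G00 X0.000 Y0.000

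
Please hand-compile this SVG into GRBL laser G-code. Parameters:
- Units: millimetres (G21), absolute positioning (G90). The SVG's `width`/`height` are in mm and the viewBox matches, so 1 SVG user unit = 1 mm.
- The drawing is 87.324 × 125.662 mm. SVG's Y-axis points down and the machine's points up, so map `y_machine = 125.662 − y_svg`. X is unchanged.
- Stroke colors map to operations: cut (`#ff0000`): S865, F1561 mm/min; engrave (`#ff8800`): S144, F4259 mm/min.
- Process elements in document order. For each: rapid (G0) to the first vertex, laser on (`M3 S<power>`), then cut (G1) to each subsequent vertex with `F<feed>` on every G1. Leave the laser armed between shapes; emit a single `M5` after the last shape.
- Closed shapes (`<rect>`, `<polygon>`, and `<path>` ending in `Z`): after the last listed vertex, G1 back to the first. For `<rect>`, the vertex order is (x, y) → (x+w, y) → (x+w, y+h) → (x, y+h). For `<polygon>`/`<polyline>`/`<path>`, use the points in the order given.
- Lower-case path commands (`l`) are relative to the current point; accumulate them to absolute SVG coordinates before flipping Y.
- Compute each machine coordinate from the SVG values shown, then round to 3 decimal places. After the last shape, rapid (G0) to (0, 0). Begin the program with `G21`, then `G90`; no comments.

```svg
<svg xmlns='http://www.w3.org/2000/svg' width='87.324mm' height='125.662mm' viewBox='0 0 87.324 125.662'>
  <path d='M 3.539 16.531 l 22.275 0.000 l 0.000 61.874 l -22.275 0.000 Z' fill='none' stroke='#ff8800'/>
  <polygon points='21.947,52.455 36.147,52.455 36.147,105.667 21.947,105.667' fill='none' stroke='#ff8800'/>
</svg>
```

G21
G90
G0 X3.539 Y109.131
M3 S144
G1 X25.814 Y109.131 F4259
G1 X25.814 Y47.257 F4259
G1 X3.539 Y47.257 F4259
G1 X3.539 Y109.131 F4259
G0 X21.947 Y73.207
M3 S144
G1 X36.147 Y73.207 F4259
G1 X36.147 Y19.995 F4259
G1 X21.947 Y19.995 F4259
G1 X21.947 Y73.207 F4259
M5
G0 X0.000 Y0.000

1 u = 1 mm; y_m = 125.662 − y.

[1] `<path>` rectangle, #ff8800→engrave S144 F4259: (3.539,109.131) → (25.814,109.131) → (25.814,47.257) → (3.539,47.257) → (3.539,109.131) (closed)

[2] `<polygon>` rectangle, #ff8800→engrave S144 F4259: (21.947,73.207) → (36.147,73.207) → (36.147,19.995) → (21.947,19.995) → (21.947,73.207) (closed)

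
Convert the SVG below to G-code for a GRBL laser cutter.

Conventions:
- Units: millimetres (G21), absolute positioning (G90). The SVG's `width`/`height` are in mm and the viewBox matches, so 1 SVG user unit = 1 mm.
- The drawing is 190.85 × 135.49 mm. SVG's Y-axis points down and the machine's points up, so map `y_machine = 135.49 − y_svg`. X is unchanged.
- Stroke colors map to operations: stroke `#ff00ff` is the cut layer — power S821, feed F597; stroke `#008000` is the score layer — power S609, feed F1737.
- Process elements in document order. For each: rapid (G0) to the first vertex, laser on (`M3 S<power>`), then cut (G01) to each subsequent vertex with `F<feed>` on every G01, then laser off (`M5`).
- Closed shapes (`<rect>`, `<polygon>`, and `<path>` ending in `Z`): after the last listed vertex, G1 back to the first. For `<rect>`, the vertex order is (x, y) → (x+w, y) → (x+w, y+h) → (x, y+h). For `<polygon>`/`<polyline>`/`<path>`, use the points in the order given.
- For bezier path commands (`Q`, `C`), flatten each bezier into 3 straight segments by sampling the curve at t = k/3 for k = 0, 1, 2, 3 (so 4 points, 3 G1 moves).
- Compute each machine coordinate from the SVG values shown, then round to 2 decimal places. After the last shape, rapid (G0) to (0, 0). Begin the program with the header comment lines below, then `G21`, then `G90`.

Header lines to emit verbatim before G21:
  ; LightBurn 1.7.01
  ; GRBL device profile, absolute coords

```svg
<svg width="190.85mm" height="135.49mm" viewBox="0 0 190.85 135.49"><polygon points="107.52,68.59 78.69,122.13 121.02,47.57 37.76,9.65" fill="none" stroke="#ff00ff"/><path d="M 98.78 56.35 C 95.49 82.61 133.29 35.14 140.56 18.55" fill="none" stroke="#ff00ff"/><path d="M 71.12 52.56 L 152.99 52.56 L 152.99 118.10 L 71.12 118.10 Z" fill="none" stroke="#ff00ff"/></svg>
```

; LightBurn 1.7.01
; GRBL device profile, absolute coords
G21
G90
G0 X107.52 Y66.90
M3 S821
G01 X78.69 Y13.36 F597
G01 X121.02 Y87.92 F597
G01 X37.76 Y125.84 F597
G01 X107.52 Y66.90 F597
M5
G0 X98.78 Y79.14
M3 S821
G01 X106.53 Y73.58 F597
G01 X125.77 Y93.93 F597
G01 X140.56 Y116.94 F597
M5
G0 X71.12 Y82.93
M3 S821
G01 X152.99 Y82.93 F597
G01 X152.99 Y17.39 F597
G01 X71.12 Y17.39 F597
G01 X71.12 Y82.93 F597
M5
G0 X0.00 Y0.00

viewBox `0 0 190.85 135.49` with mm width/height → 1 unit = 1 mm. Flip: y_m = 135.49 − y_svg.

**Shape 1** — `<polygon>` closed polygon, stroke `#ff00ff` → cut (S821, F597). Machine vertices: (107.52,66.90) → (78.69,13.36) → (121.02,87.92) → (37.76,125.84) → (107.52,66.90). Closed: final G1 returns to the first vertex.

**Shape 2** — `<path>` cubic bezier, stroke `#ff00ff` → cut (S821, F597). Control points (SVG): P0=(98.78,56.35), P1=(95.49,82.61), P2=(133.29,35.14), P3=(140.56,18.55); sampled at t=k/3. Machine vertices: (98.78,79.14) → (106.53,73.58) → (125.77,93.93) → (140.56,116.94). Open path.

**Shape 3** — `<path>` rectangle, stroke `#ff00ff` → cut (S821, F597). Machine vertices: (71.12,82.93) → (152.99,82.93) → (152.99,17.39) → (71.12,17.39) → (71.12,82.93). Closed: final G1 returns to the first vertex.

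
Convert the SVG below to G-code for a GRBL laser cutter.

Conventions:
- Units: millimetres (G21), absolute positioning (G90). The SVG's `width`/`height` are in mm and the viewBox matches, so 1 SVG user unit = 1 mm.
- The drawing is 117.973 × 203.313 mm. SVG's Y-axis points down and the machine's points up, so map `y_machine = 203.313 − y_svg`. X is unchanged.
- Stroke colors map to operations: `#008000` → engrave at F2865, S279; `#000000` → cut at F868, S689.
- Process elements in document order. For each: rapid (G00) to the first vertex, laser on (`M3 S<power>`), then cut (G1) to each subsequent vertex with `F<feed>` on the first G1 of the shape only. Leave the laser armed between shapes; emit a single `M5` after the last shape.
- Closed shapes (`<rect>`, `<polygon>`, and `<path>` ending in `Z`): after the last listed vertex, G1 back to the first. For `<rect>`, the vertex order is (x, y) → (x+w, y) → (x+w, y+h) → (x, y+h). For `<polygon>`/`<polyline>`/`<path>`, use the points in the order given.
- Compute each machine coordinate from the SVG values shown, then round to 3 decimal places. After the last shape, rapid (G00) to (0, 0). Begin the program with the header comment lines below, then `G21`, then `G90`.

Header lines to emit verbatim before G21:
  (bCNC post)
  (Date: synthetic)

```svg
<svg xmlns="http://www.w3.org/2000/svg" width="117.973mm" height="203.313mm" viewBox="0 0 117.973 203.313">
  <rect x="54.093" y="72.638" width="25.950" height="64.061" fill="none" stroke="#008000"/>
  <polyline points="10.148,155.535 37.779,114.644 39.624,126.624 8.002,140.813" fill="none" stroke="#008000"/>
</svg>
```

viewBox `0 0 117.973 203.313` with mm width/height → 1 unit = 1 mm. Flip: y_m = 203.313 − y_svg.

**Shape 1** — `<rect>` rectangle, stroke `#008000` → engrave (S279, F2865). Machine vertices: (54.093,130.675) → (80.043,130.675) → (80.043,66.614) → (54.093,66.614) → (54.093,130.675). Closed: final G1 returns to the first vertex.

**Shape 2** — `<polyline>` open polyline, stroke `#008000` → engrave (S279, F2865). Machine vertices: (10.148,47.778) → (37.779,88.669) → (39.624,76.689) → (8.002,62.500). Open path.

(bCNC post)
(Date: synthetic)
G21
G90
G00 X54.093 Y130.675
M3 S279
G1 X80.043 Y130.675 F2865
G1 X80.043 Y66.614
G1 X54.093 Y66.614
G1 X54.093 Y130.675
G00 X10.148 Y47.778
M3 S279
G1 X37.779 Y88.669 F2865
G1 X39.624 Y76.689
G1 X8.002 Y62.500
M5
G00 X0.000 Y0.000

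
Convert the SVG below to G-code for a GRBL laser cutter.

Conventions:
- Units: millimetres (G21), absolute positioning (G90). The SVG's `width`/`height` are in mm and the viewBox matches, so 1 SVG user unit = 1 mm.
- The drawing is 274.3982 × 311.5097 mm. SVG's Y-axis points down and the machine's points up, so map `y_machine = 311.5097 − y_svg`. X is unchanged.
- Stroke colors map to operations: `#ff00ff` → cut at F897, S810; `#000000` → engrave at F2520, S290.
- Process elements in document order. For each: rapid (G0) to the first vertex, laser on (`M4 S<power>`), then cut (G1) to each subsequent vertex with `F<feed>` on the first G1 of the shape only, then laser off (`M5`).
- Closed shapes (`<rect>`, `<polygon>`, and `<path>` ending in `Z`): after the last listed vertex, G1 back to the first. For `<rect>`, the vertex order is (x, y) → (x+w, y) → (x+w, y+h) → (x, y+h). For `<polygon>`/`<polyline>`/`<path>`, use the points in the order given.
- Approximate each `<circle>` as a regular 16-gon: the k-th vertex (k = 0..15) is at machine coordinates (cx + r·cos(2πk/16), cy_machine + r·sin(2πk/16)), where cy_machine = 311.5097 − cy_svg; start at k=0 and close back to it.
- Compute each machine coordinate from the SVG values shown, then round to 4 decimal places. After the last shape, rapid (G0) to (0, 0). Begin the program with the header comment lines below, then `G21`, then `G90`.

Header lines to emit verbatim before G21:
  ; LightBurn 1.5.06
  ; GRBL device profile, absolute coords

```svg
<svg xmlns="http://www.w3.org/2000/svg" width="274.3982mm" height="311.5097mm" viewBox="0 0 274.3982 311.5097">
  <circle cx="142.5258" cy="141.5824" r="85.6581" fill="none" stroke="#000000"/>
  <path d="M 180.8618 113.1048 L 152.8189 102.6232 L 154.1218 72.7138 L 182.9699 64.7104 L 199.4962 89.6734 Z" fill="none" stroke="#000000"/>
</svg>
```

; LightBurn 1.5.06
; GRBL device profile, absolute coords
G21
G90
G0 X228.1839 Y169.9273
M4 S290
G1 X221.6636 Y202.7072 F2520
G1 X203.0952 Y230.4967
G1 X175.3057 Y249.0651
G1 X142.5258 Y255.5854
G1 X109.7459 Y249.0651
G1 X81.9564 Y230.4967
G1 X63.3880 Y202.7072
G1 X56.8677 Y169.9273
G1 X63.3880 Y137.1474
G1 X81.9564 Y109.3579
G1 X109.7459 Y90.7895
G1 X142.5258 Y84.2692
G1 X175.3057 Y90.7895
G1 X203.0952 Y109.3579
G1 X221.6636 Y137.1474
G1 X228.1839 Y169.9273
M5
G0 X180.8618 Y198.4049
M4 S290
G1 X152.8189 Y208.8865 F2520
G1 X154.1218 Y238.7959
G1 X182.9699 Y246.7993
G1 X199.4962 Y221.8363
G1 X180.8618 Y198.4049
M5
G0 X0.0000 Y0.0000

Since the viewBox matches the mm dimensions, user units are millimetres directly. The only transform is the Y-flip y_m = 311.5097 − y_svg.

Shape 1 is a circle drawn with `<circle>`. Its stroke #000000 means engrave at S290, F2520. After flipping Y the toolpath is (228.1839,169.9273) → (221.6636,202.7072) → (203.0952,230.4967) → (175.3057,249.0651) → (142.5258,255.5854) → (109.7459,249.0651) → (81.9564,230.4967) → (63.3880,202.7072) → (56.8677,169.9273) → (63.3880,137.1474) → (81.9564,109.3579) → (109.7459,90.7895) → (142.5258,84.2692) → (175.3057,90.7895) → (203.0952,109.3579) → (221.6636,137.1474) → (228.1839,169.9273), returning to the start.

Shape 2 is a regular polygon drawn with `<path>`. Its stroke #000000 means engrave at S290, F2520. After flipping Y the toolpath is (180.8618,198.4049) → (152.8189,208.8865) → (154.1218,238.7959) → (182.9699,246.7993) → (199.4962,221.8363) → (180.8618,198.4049), returning to the start.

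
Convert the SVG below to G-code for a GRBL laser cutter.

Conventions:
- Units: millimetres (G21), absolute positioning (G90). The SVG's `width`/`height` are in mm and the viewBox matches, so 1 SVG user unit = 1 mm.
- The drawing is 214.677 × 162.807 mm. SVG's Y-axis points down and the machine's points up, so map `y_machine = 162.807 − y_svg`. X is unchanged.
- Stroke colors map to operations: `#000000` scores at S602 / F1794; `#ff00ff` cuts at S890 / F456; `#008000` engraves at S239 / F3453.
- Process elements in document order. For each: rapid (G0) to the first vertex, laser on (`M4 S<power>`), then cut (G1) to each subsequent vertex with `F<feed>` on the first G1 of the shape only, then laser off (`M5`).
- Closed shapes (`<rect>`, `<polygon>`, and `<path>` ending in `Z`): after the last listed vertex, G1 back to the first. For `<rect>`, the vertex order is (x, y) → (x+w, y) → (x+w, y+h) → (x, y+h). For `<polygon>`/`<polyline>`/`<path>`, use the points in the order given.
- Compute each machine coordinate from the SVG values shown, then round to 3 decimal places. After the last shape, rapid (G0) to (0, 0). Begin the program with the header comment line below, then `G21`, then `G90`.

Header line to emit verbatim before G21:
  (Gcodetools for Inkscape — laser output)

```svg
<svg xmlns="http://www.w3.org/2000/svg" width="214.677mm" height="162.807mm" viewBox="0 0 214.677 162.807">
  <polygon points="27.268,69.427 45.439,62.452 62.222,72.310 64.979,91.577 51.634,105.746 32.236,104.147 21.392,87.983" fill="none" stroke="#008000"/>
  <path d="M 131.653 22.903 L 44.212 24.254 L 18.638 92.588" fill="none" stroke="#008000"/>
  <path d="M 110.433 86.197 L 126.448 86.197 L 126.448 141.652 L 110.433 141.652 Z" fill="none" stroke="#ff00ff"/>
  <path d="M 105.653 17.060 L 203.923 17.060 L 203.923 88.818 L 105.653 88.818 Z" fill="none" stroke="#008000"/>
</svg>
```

viewBox `0 0 214.677 162.807` with mm width/height → 1 unit = 1 mm. Flip: y_m = 162.807 − y_svg.

**Shape 1** — `<polygon>` regular polygon, stroke `#008000` → engrave (S239, F3453). Machine vertices: (27.268,93.380) → (45.439,100.355) → (62.222,90.497) → (64.979,71.230) → (51.634,57.061) → (32.236,58.660) → (21.392,74.824) → (27.268,93.380). Closed: final G1 returns to the first vertex.

**Shape 2** — `<path>` open polyline, stroke `#008000` → engrave (S239, F3453). Machine vertices: (131.653,139.904) → (44.212,138.553) → (18.638,70.219). Open path.

**Shape 3** — `<path>` rectangle, stroke `#ff00ff` → cut (S890, F456). Machine vertices: (110.433,76.610) → (126.448,76.610) → (126.448,21.155) → (110.433,21.155) → (110.433,76.610). Closed: final G1 returns to the first vertex.

**Shape 4** — `<path>` rectangle, stroke `#008000` → engrave (S239, F3453). Machine vertices: (105.653,145.747) → (203.923,145.747) → (203.923,73.989) → (105.653,73.989) → (105.653,145.747). Closed: final G1 returns to the first vertex.

(Gcodetools for Inkscape — laser output)
G21
G90
G0 X27.268 Y93.380
M4 S239
G1 X45.439 Y100.355 F3453
G1 X62.222 Y90.497
G1 X64.979 Y71.230
G1 X51.634 Y57.061
G1 X32.236 Y58.660
G1 X21.392 Y74.824
G1 X27.268 Y93.380
M5
G0 X131.653 Y139.904
M4 S239
G1 X44.212 Y138.553 F3453
G1 X18.638 Y70.219
M5
G0 X110.433 Y76.610
M4 S890
G1 X126.448 Y76.610 F456
G1 X126.448 Y21.155
G1 X110.433 Y21.155
G1 X110.433 Y76.610
M5
G0 X105.653 Y145.747
M4 S239
G1 X203.923 Y145.747 F3453
G1 X203.923 Y73.989
G1 X105.653 Y73.989
G1 X105.653 Y145.747
M5
G0 X0.000 Y0.000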